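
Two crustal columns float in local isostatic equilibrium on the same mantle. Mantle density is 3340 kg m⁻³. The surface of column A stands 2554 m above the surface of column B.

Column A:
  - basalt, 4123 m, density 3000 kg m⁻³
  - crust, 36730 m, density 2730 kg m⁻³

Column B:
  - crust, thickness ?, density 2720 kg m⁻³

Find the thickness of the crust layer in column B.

Take the compensation level at the base of the deeper column (depth z_c below the surface of column A) and equate Σ ρ_i t_i down to z_c; mantle fills any gap and the z_c terms cancel.
Column A: 4123×3000 + 36730×2730 + (z_c − 40853)×3340
Column B: 2554×0 + x×2720 + (z_c − 2554 − 0 − x)×3340
The z_c×3340 term appears on both sides and cancels. Collect the known terms of each column as K = Σ(ρt)_known − 3340 × (depth of known layers): K_A = 112641900 − 3340×40853 = −23807120; K_B = 0 − 3340×(2554 + 0) = −8530360.
Balance: K_A = K_B − x×(3340 − 2720), so x = (K_B − K_A)/(3340 − 2720) = 15276800/620 = 24600 m.

24600 m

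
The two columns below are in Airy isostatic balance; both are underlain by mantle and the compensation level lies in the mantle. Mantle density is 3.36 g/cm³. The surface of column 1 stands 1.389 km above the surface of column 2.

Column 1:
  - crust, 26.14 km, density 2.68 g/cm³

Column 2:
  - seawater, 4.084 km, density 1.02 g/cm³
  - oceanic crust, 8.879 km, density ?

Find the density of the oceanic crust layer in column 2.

2.96 g/cm³

Take the compensation level at the base of the deeper column (depth z_c below the surface of column 1) and equate Σ ρ_i t_i down to z_c; mantle fills any gap and the z_c terms cancel.
Column 1: 26.14×2.68 + (z_c − 26.14)×3.36
Column 2: 1.389×0 + 4.084×1.02 + 8.879×ρ + (z_c − 1.389 − 12.963)×3.36
The z_c×3.36 term appears on both sides and cancels. Collect the known terms of each column as K = Σ(ρt)_known − 3.36 × (depth of known layers): K_1 = 70.0552 − 3.36×26.14 = −17.7752; K_2 = 4.16568 − 3.36×(1.389 + 12.963) = −44.05704.
Balance: K_1 = K_2 + 8.879×ρ, so ρ = (K_1 − K_2)/8.879 = 26.2818/8.879 = 2.96 g/cm³.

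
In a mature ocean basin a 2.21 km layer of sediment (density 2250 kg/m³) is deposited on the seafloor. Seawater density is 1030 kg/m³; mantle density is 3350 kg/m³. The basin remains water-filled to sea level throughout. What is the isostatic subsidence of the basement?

Submarine loading: the sediment displaces seawater, and the subsidence is in turn flooded, so s (ρ_m − ρ_w) = t (ρ_sed − ρ_w).
s = 2.21 km × (2250 − 1030) / (3350 − 1030) = 1.16 km.

1.16 km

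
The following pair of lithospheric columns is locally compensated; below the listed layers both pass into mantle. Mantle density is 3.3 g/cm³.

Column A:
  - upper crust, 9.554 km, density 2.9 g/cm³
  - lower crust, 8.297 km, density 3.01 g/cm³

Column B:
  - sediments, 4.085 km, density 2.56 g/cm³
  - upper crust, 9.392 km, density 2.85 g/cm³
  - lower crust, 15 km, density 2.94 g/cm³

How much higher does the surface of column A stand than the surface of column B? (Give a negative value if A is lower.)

−1.95 km

For any compensation level in the mantle, the mantle terms cancel and isostasy reduces to e = (Σt_A − Σt_B) − (Σ(ρt)_A − Σ(ρt)_B) / ρ_m.
Σt_A = 17.851 km; Σt_B = 28.477 km; Σ(ρt)_A = 52.68057; Σ(ρt)_B = 81.3248 (in km·g/cm³).
e = (17.851 − 28.477) − (52.68057 − 81.3248) / 3.3 = −1.95 km.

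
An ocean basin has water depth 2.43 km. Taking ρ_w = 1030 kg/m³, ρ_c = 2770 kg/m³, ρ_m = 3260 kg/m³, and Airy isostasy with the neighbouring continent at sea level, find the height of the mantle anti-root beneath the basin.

Isostatic balance requires: replacing crust with seawater at the top is compensated by replacing crust with mantle at the base: d (ρ_c − ρ_w) = a (ρ_m − ρ_c).
a = d (ρ_c − ρ_w)/(ρ_m − ρ_c) = 2.43 km × 1740/490 = 8.63 km.

8.63 km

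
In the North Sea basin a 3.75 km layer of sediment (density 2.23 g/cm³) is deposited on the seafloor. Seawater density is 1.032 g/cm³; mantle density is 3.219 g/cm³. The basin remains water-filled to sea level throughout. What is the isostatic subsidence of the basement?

Submarine loading: the sediment displaces seawater, and the subsidence is in turn flooded, so s (ρ_m − ρ_w) = t (ρ_sed − ρ_w).
s = 3.75 km × (2.23 − 1.032) / (3.219 − 1.032) = 2.05 km.

2.05 km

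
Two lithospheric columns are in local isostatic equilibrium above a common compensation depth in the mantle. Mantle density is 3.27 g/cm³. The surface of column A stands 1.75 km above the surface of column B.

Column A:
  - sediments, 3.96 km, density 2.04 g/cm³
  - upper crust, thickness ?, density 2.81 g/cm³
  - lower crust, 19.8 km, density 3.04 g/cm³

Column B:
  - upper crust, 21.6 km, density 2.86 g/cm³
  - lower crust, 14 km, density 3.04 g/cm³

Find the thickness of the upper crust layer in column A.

18.2 km

Take the compensation level at the base of the deeper column (depth z_c below the surface of column A) and equate Σ ρ_i t_i down to z_c; mantle fills any gap and the z_c terms cancel.
Column A: 3.96×2.04 + x×2.81 + 19.8×3.04 + (z_c − 23.76 − x)×3.27
Column B: 1.75×0 + 21.6×2.86 + 14×3.04 + (z_c − 1.75 − 35.6)×3.27
The z_c×3.27 term appears on both sides and cancels. Collect the known terms of each column as K = Σ(ρt)_known − 3.27 × (depth of known layers): K_A = 68.2704 − 3.27×23.76 = −9.4248; K_B = 104.336 − 3.27×(1.75 + 35.6) = −17.7985.
Balance: K_A − x×(3.27 − 2.81) = K_B, so x = (K_A − K_B)/(3.27 − 2.81) = 8.3737/0.46 = 18.2 km.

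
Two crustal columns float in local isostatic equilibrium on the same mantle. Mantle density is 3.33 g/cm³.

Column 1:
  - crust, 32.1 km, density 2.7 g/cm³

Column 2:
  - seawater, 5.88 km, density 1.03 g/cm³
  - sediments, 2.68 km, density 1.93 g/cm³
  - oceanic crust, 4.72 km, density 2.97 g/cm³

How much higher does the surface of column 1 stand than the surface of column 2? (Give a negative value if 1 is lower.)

0.375 km

For any compensation level in the mantle, the mantle terms cancel and isostasy reduces to e = (Σt_1 − Σt_2) − (Σ(ρt)_1 − Σ(ρt)_2) / ρ_m.
Σt_1 = 32.1 km; Σt_2 = 13.28 km; Σ(ρt)_1 = 86.67; Σ(ρt)_2 = 25.2472 (in km·g/cm³).
e = (32.1 − 13.28) − (86.67 − 25.2472) / 3.33 = 0.375 km.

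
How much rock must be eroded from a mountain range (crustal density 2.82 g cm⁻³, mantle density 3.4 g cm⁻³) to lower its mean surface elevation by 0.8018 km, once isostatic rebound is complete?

4.7 km

Net drop Δ = e − u = e − e ρ_c/ρ_m = e (ρ_m − ρ_c)/ρ_m.
e = Δ ρ_m/(ρ_m − ρ_c) = 0.8018 km × 3.4/0.58 = 4.7 km.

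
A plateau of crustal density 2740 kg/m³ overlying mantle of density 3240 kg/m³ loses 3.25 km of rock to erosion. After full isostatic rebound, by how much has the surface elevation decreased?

0.502 km

Rebound u = e ρ_c/ρ_m = 3.25 km × 2740/3240 = 2.748 km.
Net surface drop = e − u = 3.25 km − 2.748 km = e (ρ_m − ρ_c)/ρ_m = 0.502 km.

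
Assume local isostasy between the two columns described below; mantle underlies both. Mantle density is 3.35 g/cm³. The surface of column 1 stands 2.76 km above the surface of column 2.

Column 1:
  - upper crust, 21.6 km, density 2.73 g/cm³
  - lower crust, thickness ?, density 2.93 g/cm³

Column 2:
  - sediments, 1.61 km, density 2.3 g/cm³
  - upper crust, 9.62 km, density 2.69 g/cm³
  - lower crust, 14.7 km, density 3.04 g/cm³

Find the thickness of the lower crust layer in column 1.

Take the compensation level at the base of the deeper column (depth z_c below the surface of column 1) and equate Σ ρ_i t_i down to z_c; mantle fills any gap and the z_c terms cancel.
Column 1: 21.6×2.73 + x×2.93 + (z_c − 21.6 − x)×3.35
Column 2: 2.76×0 + 1.61×2.3 + 9.62×2.69 + 14.7×3.04 + (z_c − 2.76 − 25.93)×3.35
The z_c×3.35 term appears on both sides and cancels. Collect the known terms of each column as K = Σ(ρt)_known − 3.35 × (depth of known layers): K_1 = 58.968 − 3.35×21.6 = −13.392; K_2 = 74.2688 − 3.35×(2.76 + 25.93) = −21.8427.
Balance: K_1 − x×(3.35 − 2.93) = K_2, so x = (K_1 − K_2)/(3.35 − 2.93) = 8.4507/0.42 = 20.1 km.

20.1 km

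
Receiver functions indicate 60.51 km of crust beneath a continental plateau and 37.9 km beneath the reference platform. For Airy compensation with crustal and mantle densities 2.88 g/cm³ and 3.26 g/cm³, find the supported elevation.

2.64 km

Excess crust Δ = 60.51 km − 37.9 km = 22.61 km, split between elevation h and root r with h + r = Δ.
Airy balance ρ_c h = (ρ_m − ρ_c) r gives r = h ρ_c/(ρ_m − ρ_c), so h (1 + ρ_c/(ρ_m − ρ_c)) = Δ, i.e. h = Δ (ρ_m − ρ_c)/ρ_m.
h = 22.61 km × 0.38/3.26 = 2.64 km.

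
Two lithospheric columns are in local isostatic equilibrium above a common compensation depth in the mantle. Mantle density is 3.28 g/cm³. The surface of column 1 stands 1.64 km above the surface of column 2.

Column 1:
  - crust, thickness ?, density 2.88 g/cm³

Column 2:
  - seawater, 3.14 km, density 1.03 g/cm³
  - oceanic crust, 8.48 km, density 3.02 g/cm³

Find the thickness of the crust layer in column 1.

Take the compensation level at the base of the deeper column (depth z_c below the surface of column 1) and equate Σ ρ_i t_i down to z_c; mantle fills any gap and the z_c terms cancel.
Column 1: x×2.88 + (z_c − 0 − x)×3.28
Column 2: 1.64×0 + 3.14×1.03 + 8.48×3.02 + (z_c − 1.64 − 11.62)×3.28
The z_c×3.28 term appears on both sides and cancels. Collect the known terms of each column as K = Σ(ρt)_known − 3.28 × (depth of known layers): K_1 = 0 − 3.28×0 = 0; K_2 = 28.8438 − 3.28×(1.64 + 11.62) = −14.649.
Balance: K_1 − x×(3.28 − 2.88) = K_2, so x = (K_1 − K_2)/(3.28 − 2.88) = 14.649/0.4 = 36.6 km.

36.6 km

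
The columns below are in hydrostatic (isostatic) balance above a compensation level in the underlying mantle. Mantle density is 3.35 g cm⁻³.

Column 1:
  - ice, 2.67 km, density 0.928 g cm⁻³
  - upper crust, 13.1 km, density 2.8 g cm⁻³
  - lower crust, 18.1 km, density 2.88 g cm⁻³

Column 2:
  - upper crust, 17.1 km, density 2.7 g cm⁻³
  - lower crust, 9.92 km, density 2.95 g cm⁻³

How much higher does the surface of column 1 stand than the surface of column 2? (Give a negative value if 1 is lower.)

2.12 km

For any compensation level in the mantle, the mantle terms cancel and isostasy reduces to e = (Σt_1 − Σt_2) − (Σ(ρt)_1 − Σ(ρt)_2) / ρ_m.
Σt_1 = 33.87 km; Σt_2 = 27.02 km; Σ(ρt)_1 = 91.28576; Σ(ρt)_2 = 75.434 (in km·g cm⁻³).
e = (33.87 − 27.02) − (91.28576 − 75.434) / 3.35 = 2.12 km.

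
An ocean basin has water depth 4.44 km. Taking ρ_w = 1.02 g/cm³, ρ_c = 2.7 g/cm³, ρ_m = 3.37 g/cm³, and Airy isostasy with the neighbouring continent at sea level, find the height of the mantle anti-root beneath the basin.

In Airy isostatic equilibrium: replacing crust with seawater at the top is compensated by replacing crust with mantle at the base: d (ρ_c − ρ_w) = a (ρ_m − ρ_c).
a = d (ρ_c − ρ_w)/(ρ_m − ρ_c) = 4.44 km × 1.68/0.67 = 11.1 km.

11.1 km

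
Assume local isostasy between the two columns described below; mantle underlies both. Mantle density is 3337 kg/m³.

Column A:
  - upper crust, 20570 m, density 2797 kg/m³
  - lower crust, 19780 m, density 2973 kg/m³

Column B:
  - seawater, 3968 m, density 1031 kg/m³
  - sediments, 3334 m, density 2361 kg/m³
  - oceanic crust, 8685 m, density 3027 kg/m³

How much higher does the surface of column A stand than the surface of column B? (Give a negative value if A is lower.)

962 m

For any compensation level in the mantle, the mantle terms cancel and isostasy reduces to e = (Σt_A − Σt_B) − (Σ(ρt)_A − Σ(ρt)_B) / ρ_m.
Σt_A = 40350 m; Σt_B = 15987 m; Σ(ρt)_A = 116340230; Σ(ρt)_B = 38252077 (in m·kg/m³).
e = (40350 − 15987) − (116340230 − 38252077) / 3337 = 962 m.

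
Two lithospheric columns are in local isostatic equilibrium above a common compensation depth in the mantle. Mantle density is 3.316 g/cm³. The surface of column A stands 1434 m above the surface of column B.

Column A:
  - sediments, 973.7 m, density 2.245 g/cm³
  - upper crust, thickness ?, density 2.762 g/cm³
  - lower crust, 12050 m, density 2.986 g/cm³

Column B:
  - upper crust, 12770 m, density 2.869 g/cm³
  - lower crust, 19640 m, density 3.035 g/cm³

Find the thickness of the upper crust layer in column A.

19800 m

Take the compensation level at the base of the deeper column (depth z_c below the surface of column A) and equate Σ ρ_i t_i down to z_c; mantle fills any gap and the z_c terms cancel.
Column A: 973.7×2.245 + x×2.762 + 12050×2.986 + (z_c − 13023.7 − x)×3.316
Column B: 1434×0 + 12770×2.869 + 19640×3.035 + (z_c − 1434 − 32410)×3.316
The z_c×3.316 term appears on both sides and cancels. Collect the known terms of each column as K = Σ(ρt)_known − 3.316 × (depth of known layers): K_A = 38167.2565 − 3.316×13023.7 = −5019.3327; K_B = 96244.53 − 3.316×(1434 + 32410) = −15982.174.
Balance: K_A − x×(3.316 − 2.762) = K_B, so x = (K_A − K_B)/(3.316 − 2.762) = 10962.8/0.554 = 19800 m.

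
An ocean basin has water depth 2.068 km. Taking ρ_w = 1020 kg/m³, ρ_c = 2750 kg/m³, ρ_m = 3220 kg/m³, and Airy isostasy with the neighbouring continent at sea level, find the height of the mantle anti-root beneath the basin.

For local isostatic compensation: replacing crust with seawater at the top is compensated by replacing crust with mantle at the base: d (ρ_c − ρ_w) = a (ρ_m − ρ_c).
a = d (ρ_c − ρ_w)/(ρ_m − ρ_c) = 2.068 km × 1730/470 = 7.61 km.

7.61 km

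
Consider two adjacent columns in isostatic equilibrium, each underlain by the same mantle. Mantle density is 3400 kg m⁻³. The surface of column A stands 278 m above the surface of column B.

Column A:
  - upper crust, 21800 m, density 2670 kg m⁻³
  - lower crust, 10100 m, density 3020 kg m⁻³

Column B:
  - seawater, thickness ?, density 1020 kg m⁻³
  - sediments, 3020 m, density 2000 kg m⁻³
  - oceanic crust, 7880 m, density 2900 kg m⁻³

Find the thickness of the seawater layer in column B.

Take the compensation level at the base of the deeper column (depth z_c below the surface of column A) and equate Σ ρ_i t_i down to z_c; mantle fills any gap and the z_c terms cancel.
Column A: 21800×2670 + 10100×3020 + (z_c − 31900)×3400
Column B: 278×0 + x×1020 + 3020×2000 + 7880×2900 + (z_c − 278 − 10900 − x)×3400
The z_c×3400 term appears on both sides and cancels. Collect the known terms of each column as K = Σ(ρt)_known − 3400 × (depth of known layers): K_A = 88708000 − 3400×31900 = −19752000; K_B = 28892000 − 3400×(278 + 10900) = −9113200.
Balance: K_A = K_B − x×(3400 − 1020), so x = (K_B − K_A)/(3400 − 1020) = 10638800/2380 = 4470 m.

4470 m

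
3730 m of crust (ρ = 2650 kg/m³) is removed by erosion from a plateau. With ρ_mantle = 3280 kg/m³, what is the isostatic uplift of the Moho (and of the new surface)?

3010 m

Unloading: uplift u = e ρ_c/ρ_m = 3730 m × 2650/3280 = 3010 m.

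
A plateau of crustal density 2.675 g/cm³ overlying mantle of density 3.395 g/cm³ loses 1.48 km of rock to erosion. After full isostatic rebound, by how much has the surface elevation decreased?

0.314 km

Rebound u = e ρ_c/ρ_m = 1.48 km × 2.675/3.395 = 1.166 km.
Net surface drop = e − u = 1.48 km − 1.166 km = e (ρ_m − ρ_c)/ρ_m = 0.314 km.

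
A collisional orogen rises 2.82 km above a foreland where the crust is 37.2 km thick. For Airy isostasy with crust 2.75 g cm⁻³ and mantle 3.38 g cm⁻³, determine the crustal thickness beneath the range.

Root depth r = h ρ_c / (ρ_m − ρ_c) = 2.82 km × 2.75 / 0.63 = 12.31 km.
Total thickness = T + h + r = 37.2 km + 2.82 km + 12.31 km = 52.3 km.

52.3 km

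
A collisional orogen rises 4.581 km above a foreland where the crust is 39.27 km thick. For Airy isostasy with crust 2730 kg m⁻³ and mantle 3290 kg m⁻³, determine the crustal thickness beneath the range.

Root depth r = h ρ_c / (ρ_m − ρ_c) = 4.581 km × 2730 / 560 = 22.33 km.
Total thickness = T + h + r = 39.27 km + 4.581 km + 22.33 km = 66.2 km.

66.2 km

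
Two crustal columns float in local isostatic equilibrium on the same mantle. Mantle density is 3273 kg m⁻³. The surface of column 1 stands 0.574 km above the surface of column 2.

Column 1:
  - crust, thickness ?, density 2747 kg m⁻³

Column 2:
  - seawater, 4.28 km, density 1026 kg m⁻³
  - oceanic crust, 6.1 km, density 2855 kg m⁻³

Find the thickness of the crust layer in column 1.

26.7 km

Take the compensation level at the base of the deeper column (depth z_c below the surface of column 1) and equate Σ ρ_i t_i down to z_c; mantle fills any gap and the z_c terms cancel.
Column 1: x×2747 + (z_c − 0 − x)×3273
Column 2: 0.574×0 + 4.28×1026 + 6.1×2855 + (z_c − 0.574 − 10.38)×3273
The z_c×3273 term appears on both sides and cancels. Collect the known terms of each column as K = Σ(ρt)_known − 3273 × (depth of known layers): K_1 = 0 − 3273×0 = 0; K_2 = 21806.78 − 3273×(0.574 + 10.38) = −14045.662.
Balance: K_1 − x×(3273 − 2747) = K_2, so x = (K_1 − K_2)/(3273 − 2747) = 14045.7/526 = 26.7 km.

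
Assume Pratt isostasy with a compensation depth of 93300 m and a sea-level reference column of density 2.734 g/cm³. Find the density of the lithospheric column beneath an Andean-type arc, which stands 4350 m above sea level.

2.61 g/cm³

Pratt balance: ρ_ref D = ρ (D + h).
ρ = ρ_ref D/(D + h) = 2.734 × 93300 m/(93300 m + 4350 m) = 2.61 g/cm³.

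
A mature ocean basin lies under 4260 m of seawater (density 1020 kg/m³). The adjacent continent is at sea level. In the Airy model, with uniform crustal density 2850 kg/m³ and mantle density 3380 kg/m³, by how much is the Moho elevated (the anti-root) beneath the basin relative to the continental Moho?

For local isostatic compensation: replacing crust with seawater at the top is compensated by replacing crust with mantle at the base: d (ρ_c − ρ_w) = a (ρ_m − ρ_c).
a = d (ρ_c − ρ_w)/(ρ_m − ρ_c) = 4260 m × 1830/530 = 14700 m.

14700 m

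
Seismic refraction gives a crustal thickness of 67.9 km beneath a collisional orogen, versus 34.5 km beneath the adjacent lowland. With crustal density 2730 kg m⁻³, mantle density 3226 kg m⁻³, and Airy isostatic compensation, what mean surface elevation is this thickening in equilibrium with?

5.14 km

Excess crust Δ = 67.9 km − 34.5 km = 33.4 km, split between elevation h and root r with h + r = Δ.
Airy balance ρ_c h = (ρ_m − ρ_c) r gives r = h ρ_c/(ρ_m − ρ_c), so h (1 + ρ_c/(ρ_m − ρ_c)) = Δ, i.e. h = Δ (ρ_m − ρ_c)/ρ_m.
h = 33.4 km × 496/3226 = 5.14 km.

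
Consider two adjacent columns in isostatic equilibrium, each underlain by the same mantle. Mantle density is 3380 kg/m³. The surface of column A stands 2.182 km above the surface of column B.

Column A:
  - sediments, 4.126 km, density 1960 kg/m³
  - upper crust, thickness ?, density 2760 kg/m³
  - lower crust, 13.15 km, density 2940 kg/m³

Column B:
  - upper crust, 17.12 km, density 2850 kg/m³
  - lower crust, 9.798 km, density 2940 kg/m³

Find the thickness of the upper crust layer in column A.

Take the compensation level at the base of the deeper column (depth z_c below the surface of column A) and equate Σ ρ_i t_i down to z_c; mantle fills any gap and the z_c terms cancel.
Column A: 4.126×1960 + x×2760 + 13.15×2940 + (z_c − 17.276 − x)×3380
Column B: 2.182×0 + 17.12×2850 + 9.798×2940 + (z_c − 2.182 − 26.918)×3380
The z_c×3380 term appears on both sides and cancels. Collect the known terms of each column as K = Σ(ρt)_known − 3380 × (depth of known layers): K_A = 46747.96 − 3380×17.276 = −11644.92; K_B = 77598.12 − 3380×(2.182 + 26.918) = −20759.88.
Balance: K_A − x×(3380 − 2760) = K_B, so x = (K_A − K_B)/(3380 − 2760) = 9114.96/620 = 14.7 km.

14.7 km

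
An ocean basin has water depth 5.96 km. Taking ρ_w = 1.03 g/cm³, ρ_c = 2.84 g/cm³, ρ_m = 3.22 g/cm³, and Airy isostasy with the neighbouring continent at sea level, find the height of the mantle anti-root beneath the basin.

For local isostatic compensation: replacing crust with seawater at the top is compensated by replacing crust with mantle at the base: d (ρ_c − ρ_w) = a (ρ_m − ρ_c).
a = d (ρ_c − ρ_w)/(ρ_m − ρ_c) = 5.96 km × 1.81/0.38 = 28.4 km.

28.4 km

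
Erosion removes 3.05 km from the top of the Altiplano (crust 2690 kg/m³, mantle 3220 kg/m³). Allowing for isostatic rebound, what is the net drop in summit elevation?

0.502 km

Rebound u = e ρ_c/ρ_m = 3.05 km × 2690/3220 = 2.548 km.
Net surface drop = e − u = 3.05 km − 2.548 km = e (ρ_m − ρ_c)/ρ_m = 0.502 km.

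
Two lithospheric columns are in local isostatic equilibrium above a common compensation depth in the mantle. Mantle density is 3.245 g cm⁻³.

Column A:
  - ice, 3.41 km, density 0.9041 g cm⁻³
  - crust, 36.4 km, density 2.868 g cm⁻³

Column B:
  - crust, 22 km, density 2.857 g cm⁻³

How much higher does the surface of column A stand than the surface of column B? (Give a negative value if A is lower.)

For any compensation level in the mantle, the mantle terms cancel and isostasy reduces to e = (Σt_A − Σt_B) − (Σ(ρt)_A − Σ(ρt)_B) / ρ_m.
Σt_A = 39.81 km; Σt_B = 22 km; Σ(ρt)_A = 107.478181; Σ(ρt)_B = 62.854 (in km·g cm⁻³).
e = (39.81 − 22) − (107.478181 − 62.854) / 3.245 = 4.06 km.

4.06 km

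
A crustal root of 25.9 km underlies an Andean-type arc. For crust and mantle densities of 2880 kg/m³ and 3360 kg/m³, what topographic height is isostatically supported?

4.32 km

Balancing pressure at the compensation depth: ρ_c h = (ρ_m − ρ_c) r.
h = r (ρ_m − ρ_c) / ρ_c = 25.9 km × (3360 − 2880) / 2880 = 4.32 km.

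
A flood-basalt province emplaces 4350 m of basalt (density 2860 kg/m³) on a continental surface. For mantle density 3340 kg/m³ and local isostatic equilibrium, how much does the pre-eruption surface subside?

3720 m

Subaerial loading: s = t ρ_load / ρ_m.
s = 4350 m × 2860/3340 = 3720 m.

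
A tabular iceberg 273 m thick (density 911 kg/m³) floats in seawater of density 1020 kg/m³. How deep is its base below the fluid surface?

244 m

Draft d = t ρ_obj/ρ_fluid = 273 m × 911/1020 = 244 m.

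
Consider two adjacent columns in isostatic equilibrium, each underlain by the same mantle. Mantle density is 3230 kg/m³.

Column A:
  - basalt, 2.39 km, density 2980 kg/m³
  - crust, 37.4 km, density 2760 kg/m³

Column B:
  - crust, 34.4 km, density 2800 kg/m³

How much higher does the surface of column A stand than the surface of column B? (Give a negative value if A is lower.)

1.05 km

For any compensation level in the mantle, the mantle terms cancel and isostasy reduces to e = (Σt_A − Σt_B) − (Σ(ρt)_A − Σ(ρt)_B) / ρ_m.
Σt_A = 39.79 km; Σt_B = 34.4 km; Σ(ρt)_A = 110346.2; Σ(ρt)_B = 96320 (in km·kg/m³).
e = (39.79 − 34.4) − (110346.2 − 96320) / 3230 = 1.05 km.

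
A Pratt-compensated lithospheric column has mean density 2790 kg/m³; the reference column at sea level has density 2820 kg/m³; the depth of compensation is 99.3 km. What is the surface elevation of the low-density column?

ρ_ref D = ρ (D + h) → h = D (ρ_ref − ρ)/ρ.
h = 99.3 km × (2820 − 2790)/2790 = 1.07 km.

1.07 km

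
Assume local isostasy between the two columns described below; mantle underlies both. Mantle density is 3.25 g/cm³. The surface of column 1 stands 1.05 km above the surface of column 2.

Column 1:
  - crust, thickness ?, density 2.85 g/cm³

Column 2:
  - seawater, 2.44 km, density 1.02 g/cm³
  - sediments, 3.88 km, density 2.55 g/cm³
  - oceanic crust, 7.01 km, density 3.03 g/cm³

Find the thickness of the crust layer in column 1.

32.8 km

Take the compensation level at the base of the deeper column (depth z_c below the surface of column 1) and equate Σ ρ_i t_i down to z_c; mantle fills any gap and the z_c terms cancel.
Column 1: x×2.85 + (z_c − 0 − x)×3.25
Column 2: 1.05×0 + 2.44×1.02 + 3.88×2.55 + 7.01×3.03 + (z_c − 1.05 − 13.33)×3.25
The z_c×3.25 term appears on both sides and cancels. Collect the known terms of each column as K = Σ(ρt)_known − 3.25 × (depth of known layers): K_1 = 0 − 3.25×0 = 0; K_2 = 33.6231 − 3.25×(1.05 + 13.33) = −13.1119.
Balance: K_1 − x×(3.25 − 2.85) = K_2, so x = (K_1 − K_2)/(3.25 − 2.85) = 13.1119/0.4 = 32.8 km.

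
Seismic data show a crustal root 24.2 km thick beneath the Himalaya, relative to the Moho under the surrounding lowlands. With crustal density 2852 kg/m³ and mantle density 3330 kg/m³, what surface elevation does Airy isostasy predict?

4.06 km

Equating mass per unit area of the two columns: ρ_c h = (ρ_m − ρ_c) r.
h = r (ρ_m − ρ_c) / ρ_c = 24.2 km × (3330 − 2852) / 2852 = 4.06 km.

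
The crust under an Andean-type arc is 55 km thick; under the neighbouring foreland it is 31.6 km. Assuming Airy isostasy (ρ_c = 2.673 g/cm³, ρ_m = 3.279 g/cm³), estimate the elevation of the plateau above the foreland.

4.32 km

Excess crust Δ = 55 km − 31.6 km = 23.4 km, split between elevation h and root r with h + r = Δ.
Airy balance ρ_c h = (ρ_m − ρ_c) r gives r = h ρ_c/(ρ_m − ρ_c), so h (1 + ρ_c/(ρ_m − ρ_c)) = Δ, i.e. h = Δ (ρ_m − ρ_c)/ρ_m.
h = 23.4 km × 0.606/3.279 = 4.32 km.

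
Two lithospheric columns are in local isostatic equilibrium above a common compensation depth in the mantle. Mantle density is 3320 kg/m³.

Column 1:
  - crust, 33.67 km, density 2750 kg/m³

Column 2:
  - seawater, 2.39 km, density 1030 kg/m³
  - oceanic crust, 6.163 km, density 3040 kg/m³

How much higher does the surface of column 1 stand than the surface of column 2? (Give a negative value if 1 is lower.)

3.61 km

For any compensation level in the mantle, the mantle terms cancel and isostasy reduces to e = (Σt_1 − Σt_2) − (Σ(ρt)_1 − Σ(ρt)_2) / ρ_m.
Σt_1 = 33.67 km; Σt_2 = 8.553 km; Σ(ρt)_1 = 92592.5; Σ(ρt)_2 = 21197.22 (in km·kg/m³).
e = (33.67 − 8.553) − (92592.5 − 21197.22) / 3320 = 3.61 km.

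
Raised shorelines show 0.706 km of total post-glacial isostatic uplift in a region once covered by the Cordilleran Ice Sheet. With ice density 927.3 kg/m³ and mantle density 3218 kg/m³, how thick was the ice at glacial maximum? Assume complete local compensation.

2.45 km

u = t ρ_ice/ρ_m → t = u ρ_m/ρ_ice = 0.706 km × 3218/927.3 = 2.45 km.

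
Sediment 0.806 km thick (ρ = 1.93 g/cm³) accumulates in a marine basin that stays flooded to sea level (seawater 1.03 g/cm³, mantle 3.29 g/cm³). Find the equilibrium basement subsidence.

Submarine loading: the sediment displaces seawater, and the subsidence is in turn flooded, so s (ρ_m − ρ_w) = t (ρ_sed − ρ_w).
s = 0.806 km × (1.93 − 1.03) / (3.29 − 1.03) = 0.321 km.

0.321 km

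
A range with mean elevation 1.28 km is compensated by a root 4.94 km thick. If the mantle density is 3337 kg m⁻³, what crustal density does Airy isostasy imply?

ρ_c h = (ρ_m − ρ_c) r → ρ_c (h + r) = ρ_m r → ρ_c = ρ_m r / (h + r).
ρ_c = 3337 × 4.94 km / (1.28 km + 4.94 km) = 2650 kg m⁻³.

2650 kg m⁻³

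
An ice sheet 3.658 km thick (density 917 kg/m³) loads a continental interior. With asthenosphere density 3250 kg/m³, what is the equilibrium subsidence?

1.03 km

In Airy isostatic equilibrium: the ice load ρ_ice t is balanced by mantle displaced below, ρ_m s.
s = t ρ_ice / ρ_m = 3.658 km × 917/3250 = 1.03 km.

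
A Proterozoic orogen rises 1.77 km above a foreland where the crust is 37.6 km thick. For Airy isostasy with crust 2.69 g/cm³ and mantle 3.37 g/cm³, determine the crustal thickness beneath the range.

46.4 km

Root depth r = h ρ_c / (ρ_m − ρ_c) = 1.77 km × 2.69 / 0.68 = 7.002 km.
Total thickness = T + h + r = 37.6 km + 1.77 km + 7.002 km = 46.4 km.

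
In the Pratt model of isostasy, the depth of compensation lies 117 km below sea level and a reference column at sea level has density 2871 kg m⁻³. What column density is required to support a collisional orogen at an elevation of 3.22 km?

Pratt balance: ρ_ref D = ρ (D + h).
ρ = ρ_ref D/(D + h) = 2871 × 117 km/(117 km + 3.22 km) = 2790 kg m⁻³.

2790 kg m⁻³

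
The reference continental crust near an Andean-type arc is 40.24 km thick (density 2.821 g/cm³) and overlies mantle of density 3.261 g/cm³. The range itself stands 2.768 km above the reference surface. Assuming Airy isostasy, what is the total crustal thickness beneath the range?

Root depth r = h ρ_c / (ρ_m − ρ_c) = 2.768 km × 2.821 / 0.44 = 17.75 km.
Total thickness = T + h + r = 40.24 km + 2.768 km + 17.75 km = 60.8 km.

60.8 km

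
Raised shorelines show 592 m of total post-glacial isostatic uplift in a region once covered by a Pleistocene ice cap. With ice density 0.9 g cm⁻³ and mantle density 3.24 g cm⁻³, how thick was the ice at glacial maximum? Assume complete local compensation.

2130 m

u = t ρ_ice/ρ_m → t = u ρ_m/ρ_ice = 592 m × 3.24/0.9 = 2130 m.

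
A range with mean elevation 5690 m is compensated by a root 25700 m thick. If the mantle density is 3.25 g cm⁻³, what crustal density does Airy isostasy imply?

2.66 g cm⁻³

ρ_c h = (ρ_m − ρ_c) r → ρ_c (h + r) = ρ_m r → ρ_c = ρ_m r / (h + r).
ρ_c = 3.25 × 25700 m / (5690 m + 25700 m) = 2.66 g cm⁻³.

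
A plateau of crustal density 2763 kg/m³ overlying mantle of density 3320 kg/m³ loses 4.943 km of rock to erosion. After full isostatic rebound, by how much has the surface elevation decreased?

0.829 km

Rebound u = e ρ_c/ρ_m = 4.943 km × 2763/3320 = 4.114 km.
Net surface drop = e − u = 4.943 km − 4.114 km = e (ρ_m − ρ_c)/ρ_m = 0.829 km.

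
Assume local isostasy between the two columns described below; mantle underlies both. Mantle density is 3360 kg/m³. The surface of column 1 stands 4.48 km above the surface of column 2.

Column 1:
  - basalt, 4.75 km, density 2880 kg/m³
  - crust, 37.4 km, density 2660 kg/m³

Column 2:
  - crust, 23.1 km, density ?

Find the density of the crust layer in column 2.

2780 kg/m³

Take the compensation level at the base of the deeper column (depth z_c below the surface of column 1) and equate Σ ρ_i t_i down to z_c; mantle fills any gap and the z_c terms cancel.
Column 1: 4.75×2880 + 37.4×2660 + (z_c − 42.15)×3360
Column 2: 4.48×0 + 23.1×ρ + (z_c − 4.48 − 23.1)×3360
The z_c×3360 term appears on both sides and cancels. Collect the known terms of each column as K = Σ(ρt)_known − 3360 × (depth of known layers): K_1 = 113164 − 3360×42.15 = −28460; K_2 = 0 − 3360×(4.48 + 23.1) = −92668.8.
Balance: K_1 = K_2 + 23.1×ρ, so ρ = (K_1 − K_2)/23.1 = 64208.8/23.1 = 2780 kg/m³.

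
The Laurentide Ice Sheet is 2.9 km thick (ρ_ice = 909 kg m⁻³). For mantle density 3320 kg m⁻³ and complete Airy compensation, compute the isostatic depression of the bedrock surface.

In Airy isostatic equilibrium: the ice load ρ_ice t is balanced by mantle displaced below, ρ_m s.
s = t ρ_ice / ρ_m = 2.9 km × 909/3320 = 0.794 km.

0.794 km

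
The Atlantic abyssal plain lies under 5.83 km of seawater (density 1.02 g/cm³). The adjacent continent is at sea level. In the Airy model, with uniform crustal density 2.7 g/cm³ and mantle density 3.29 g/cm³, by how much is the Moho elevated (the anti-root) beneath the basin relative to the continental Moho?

16.6 km

In Airy isostatic equilibrium: replacing crust with seawater at the top is compensated by replacing crust with mantle at the base: d (ρ_c − ρ_w) = a (ρ_m − ρ_c).
a = d (ρ_c − ρ_w)/(ρ_m − ρ_c) = 5.83 km × 1.68/0.59 = 16.6 km.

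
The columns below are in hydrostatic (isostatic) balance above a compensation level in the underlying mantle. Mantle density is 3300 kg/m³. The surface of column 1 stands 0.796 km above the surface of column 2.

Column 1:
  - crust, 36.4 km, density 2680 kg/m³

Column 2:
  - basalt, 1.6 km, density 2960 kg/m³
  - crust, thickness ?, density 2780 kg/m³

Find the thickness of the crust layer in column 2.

Take the compensation level at the base of the deeper column (depth z_c below the surface of column 1) and equate Σ ρ_i t_i down to z_c; mantle fills any gap and the z_c terms cancel.
Column 1: 36.4×2680 + (z_c − 36.4)×3300
Column 2: 0.796×0 + 1.6×2960 + x×2780 + (z_c − 0.796 − 1.6 − x)×3300
The z_c×3300 term appears on both sides and cancels. Collect the known terms of each column as K = Σ(ρt)_known − 3300 × (depth of known layers): K_1 = 97552 − 3300×36.4 = −22568; K_2 = 4736 − 3300×(0.796 + 1.6) = −3170.8.
Balance: K_1 = K_2 − x×(3300 − 2780), so x = (K_2 − K_1)/(3300 − 2780) = 19397.2/520 = 37.3 km.

37.3 km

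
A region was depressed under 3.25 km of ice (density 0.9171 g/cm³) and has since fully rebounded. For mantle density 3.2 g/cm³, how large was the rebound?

0.931 km

Removing the load lets mantle flow back in; uplift u satisfies ρ_ice t = ρ_m u.
u = t ρ_ice/ρ_m = 3.25 km × 0.9171/3.2 = 0.931 km.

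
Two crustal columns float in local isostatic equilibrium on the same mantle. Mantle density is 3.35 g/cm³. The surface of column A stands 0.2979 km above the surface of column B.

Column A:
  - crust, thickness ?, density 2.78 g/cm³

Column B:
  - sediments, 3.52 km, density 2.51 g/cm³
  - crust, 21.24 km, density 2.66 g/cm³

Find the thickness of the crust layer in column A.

32.6 km

Take the compensation level at the base of the deeper column (depth z_c below the surface of column A) and equate Σ ρ_i t_i down to z_c; mantle fills any gap and the z_c terms cancel.
Column A: x×2.78 + (z_c − 0 − x)×3.35
Column B: 0.2979×0 + 3.52×2.51 + 21.24×2.66 + (z_c − 0.2979 − 24.76)×3.35
The z_c×3.35 term appears on both sides and cancels. Collect the known terms of each column as K = Σ(ρt)_known − 3.35 × (depth of known layers): K_A = 0 − 3.35×0 = 0; K_B = 65.3336 − 3.35×(0.2979 + 24.76) = −18.610365.
Balance: K_A − x×(3.35 − 2.78) = K_B, so x = (K_A − K_B)/(3.35 − 2.78) = 18.6104/0.57 = 32.6 km.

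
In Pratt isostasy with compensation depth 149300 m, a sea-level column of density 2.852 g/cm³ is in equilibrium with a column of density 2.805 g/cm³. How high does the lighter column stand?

2500 m

ρ_ref D = ρ (D + h) → h = D (ρ_ref − ρ)/ρ.
h = 149300 m × (2.852 − 2.805)/2.805 = 2500 m.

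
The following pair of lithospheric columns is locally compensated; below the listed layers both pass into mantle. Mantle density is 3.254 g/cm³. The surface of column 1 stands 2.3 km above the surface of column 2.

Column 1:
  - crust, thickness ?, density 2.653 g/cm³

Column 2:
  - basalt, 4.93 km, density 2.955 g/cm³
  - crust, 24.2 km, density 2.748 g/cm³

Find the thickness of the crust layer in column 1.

Take the compensation level at the base of the deeper column (depth z_c below the surface of column 1) and equate Σ ρ_i t_i down to z_c; mantle fills any gap and the z_c terms cancel.
Column 1: x×2.653 + (z_c − 0 − x)×3.254
Column 2: 2.3×0 + 4.93×2.955 + 24.2×2.748 + (z_c − 2.3 − 29.13)×3.254
The z_c×3.254 term appears on both sides and cancels. Collect the known terms of each column as K = Σ(ρt)_known − 3.254 × (depth of known layers): K_1 = 0 − 3.254×0 = 0; K_2 = 81.06975 − 3.254×(2.3 + 29.13) = −21.20347.
Balance: K_1 − x×(3.254 − 2.653) = K_2, so x = (K_1 − K_2)/(3.254 − 2.653) = 21.2035/0.601 = 35.3 km.

35.3 km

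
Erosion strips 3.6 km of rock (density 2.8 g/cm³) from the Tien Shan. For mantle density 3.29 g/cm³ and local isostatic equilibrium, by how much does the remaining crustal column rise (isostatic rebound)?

Unloading: uplift u = e ρ_c/ρ_m = 3.6 km × 2.8/3.29 = 3.06 km.

3.06 km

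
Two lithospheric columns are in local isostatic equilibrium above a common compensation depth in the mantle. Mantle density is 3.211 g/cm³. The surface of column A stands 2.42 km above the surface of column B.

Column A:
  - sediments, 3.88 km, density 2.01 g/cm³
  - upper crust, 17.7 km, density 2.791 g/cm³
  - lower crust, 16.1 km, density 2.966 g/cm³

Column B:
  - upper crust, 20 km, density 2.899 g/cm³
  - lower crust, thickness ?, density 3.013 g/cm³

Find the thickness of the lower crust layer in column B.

10.2 km

Take the compensation level at the base of the deeper column (depth z_c below the surface of column A) and equate Σ ρ_i t_i down to z_c; mantle fills any gap and the z_c terms cancel.
Column A: 3.88×2.01 + 17.7×2.791 + 16.1×2.966 + (z_c − 37.68)×3.211
Column B: 2.42×0 + 20×2.899 + x×3.013 + (z_c − 2.42 − 20 − x)×3.211
The z_c×3.211 term appears on both sides and cancels. Collect the known terms of each column as K = Σ(ρt)_known − 3.211 × (depth of known layers): K_A = 104.9521 − 3.211×37.68 = −16.03838; K_B = 57.98 − 3.211×(2.42 + 20) = −14.01062.
Balance: K_A = K_B − x×(3.211 − 3.013), so x = (K_B − K_A)/(3.211 − 3.013) = 2.02776/0.198 = 10.2 km.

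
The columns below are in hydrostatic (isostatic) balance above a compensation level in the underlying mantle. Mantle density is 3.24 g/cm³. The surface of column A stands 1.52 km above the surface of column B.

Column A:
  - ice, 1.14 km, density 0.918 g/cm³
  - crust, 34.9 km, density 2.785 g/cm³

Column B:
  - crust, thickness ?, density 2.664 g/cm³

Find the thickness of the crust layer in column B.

Take the compensation level at the base of the deeper column (depth z_c below the surface of column A) and equate Σ ρ_i t_i down to z_c; mantle fills any gap and the z_c terms cancel.
Column A: 1.14×0.918 + 34.9×2.785 + (z_c − 36.04)×3.24
Column B: 1.52×0 + x×2.664 + (z_c − 1.52 − 0 − x)×3.24
The z_c×3.24 term appears on both sides and cancels. Collect the known terms of each column as K = Σ(ρt)_known − 3.24 × (depth of known layers): K_A = 98.24302 − 3.24×36.04 = −18.52658; K_B = 0 − 3.24×(1.52 + 0) = −4.9248.
Balance: K_A = K_B − x×(3.24 − 2.664), so x = (K_B − K_A)/(3.24 − 2.664) = 13.6018/0.576 = 23.6 km.

23.6 km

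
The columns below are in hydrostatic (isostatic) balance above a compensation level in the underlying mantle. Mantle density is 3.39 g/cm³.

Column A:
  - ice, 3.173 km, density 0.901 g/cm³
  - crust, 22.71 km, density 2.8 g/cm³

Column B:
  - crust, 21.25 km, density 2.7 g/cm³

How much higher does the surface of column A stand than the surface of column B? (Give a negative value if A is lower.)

1.96 km

For any compensation level in the mantle, the mantle terms cancel and isostasy reduces to e = (Σt_A − Σt_B) − (Σ(ρt)_A − Σ(ρt)_B) / ρ_m.
Σt_A = 25.883 km; Σt_B = 21.25 km; Σ(ρt)_A = 66.446873; Σ(ρt)_B = 57.375 (in km·g/cm³).
e = (25.883 − 21.25) − (66.446873 − 57.375) / 3.39 = 1.96 km.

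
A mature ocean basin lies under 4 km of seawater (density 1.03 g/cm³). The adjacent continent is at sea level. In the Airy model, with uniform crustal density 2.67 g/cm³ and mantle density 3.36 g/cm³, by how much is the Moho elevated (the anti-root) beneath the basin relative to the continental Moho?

9.51 km

By Archimedes' principle applied to the lithosphere: replacing crust with seawater at the top is compensated by replacing crust with mantle at the base: d (ρ_c − ρ_w) = a (ρ_m − ρ_c).
a = d (ρ_c − ρ_w)/(ρ_m − ρ_c) = 4 km × 1.64/0.69 = 9.51 km.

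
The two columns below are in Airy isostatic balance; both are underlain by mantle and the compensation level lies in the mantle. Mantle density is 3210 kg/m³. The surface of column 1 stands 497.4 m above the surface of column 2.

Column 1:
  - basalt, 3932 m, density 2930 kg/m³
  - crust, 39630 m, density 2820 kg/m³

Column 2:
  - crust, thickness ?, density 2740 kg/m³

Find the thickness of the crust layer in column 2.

Take the compensation level at the base of the deeper column (depth z_c below the surface of column 1) and equate Σ ρ_i t_i down to z_c; mantle fills any gap and the z_c terms cancel.
Column 1: 3932×2930 + 39630×2820 + (z_c − 43562)×3210
Column 2: 497.4×0 + x×2740 + (z_c − 497.4 − 0 − x)×3210
The z_c×3210 term appears on both sides and cancels. Collect the known terms of each column as K = Σ(ρt)_known − 3210 × (depth of known layers): K_1 = 123277360 − 3210×43562 = −16556660; K_2 = 0 − 3210×(497.4 + 0) = −1596654.
Balance: K_1 = K_2 − x×(3210 − 2740), so x = (K_2 − K_1)/(3210 − 2740) = 14960000/470 = 31800 m.

31800 m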